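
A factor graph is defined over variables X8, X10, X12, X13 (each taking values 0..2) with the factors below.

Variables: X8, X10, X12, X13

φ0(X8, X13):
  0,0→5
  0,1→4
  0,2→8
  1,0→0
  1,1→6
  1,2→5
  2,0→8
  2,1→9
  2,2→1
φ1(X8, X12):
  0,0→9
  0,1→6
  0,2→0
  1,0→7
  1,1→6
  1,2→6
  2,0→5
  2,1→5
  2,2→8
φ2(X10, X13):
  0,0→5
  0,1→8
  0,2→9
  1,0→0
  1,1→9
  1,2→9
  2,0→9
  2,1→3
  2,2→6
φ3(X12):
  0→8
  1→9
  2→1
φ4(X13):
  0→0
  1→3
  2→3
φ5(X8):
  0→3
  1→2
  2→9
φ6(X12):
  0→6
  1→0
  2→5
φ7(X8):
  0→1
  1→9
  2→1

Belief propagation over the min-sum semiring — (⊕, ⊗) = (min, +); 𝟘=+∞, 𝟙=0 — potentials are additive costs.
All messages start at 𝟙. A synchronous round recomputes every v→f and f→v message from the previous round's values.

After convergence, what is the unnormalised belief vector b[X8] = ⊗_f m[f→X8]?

b[X8] = [15, 23, 32]

init: all messages = 𝟙 over 3 values
r1 m[φ0→X8] = [4, 0, 1]
r1 m[φ0→X13] = [0, 4, 1]
r1 m[φ1→X8] = [0, 6, 5]
r1 m[φ1→X12] = [5, 5, 0]
r1 m[φ2→X10] = [5, 0, 3]
r1 m[φ2→X13] = [0, 3, 6]
r1 m[φ3→X12] = [8, 9, 1]
r1 m[φ4→X13] = [0, 3, 3]
r1 m[φ5→X8] = [3, 2, 9]
r1 m[φ6→X12] = [6, 0, 5]
r1 m[φ7→X8] = [1, 9, 1]
r1 m[X8→φ0] = [0, 0, 0]
r1 m[X8→φ1] = [0, 0, 0]
r1 m[X8→φ5] = [0, 0, 0]
r1 m[X8→φ7] = [0, 0, 0]
r1 m[X10→φ2] = [0, 0, 0]
r1 m[X12→φ1] = [0, 0, 0]
r1 m[X12→φ3] = [0, 0, 0]
r1 m[X12→φ6] = [0, 0, 0]
r1 m[X13→φ0] = [0, 0, 0]
r1 m[X13→φ2] = [0, 0, 0]
r1 m[X13→φ4] = [0, 0, 0]
r2 m[φ0→X8] = [4, 0, 1]
r2 m[φ0→X13] = [0, 4, 1]
r2 m[φ1→X8] = [0, 6, 5]
r2 m[φ1→X12] = [5, 5, 0]
r2 m[φ2→X10] = [5, 0, 3]
r2 m[φ2→X13] = [0, 3, 6]
r2 m[φ3→X12] = [8, 9, 1]
r2 m[φ4→X13] = [0, 3, 3]
r2 m[φ5→X8] = [3, 2, 9]
r2 m[φ6→X12] = [6, 0, 5]
r2 m[φ7→X8] = [1, 9, 1]
r2 m[X8→φ0] = [4, 17, 15]
r2 m[X8→φ1] = [8, 11, 11]
r2 m[X8→φ5] = [5, 15, 7]
r2 m[X8→φ7] = [7, 8, 15]
r2 m[X10→φ2] = [0, 0, 0]
r2 m[X12→φ1] = [14, 9, 6]
r2 m[X12→φ3] = [11, 5, 5]
r2 m[X12→φ6] = [13, 14, 1]
r2 m[X13→φ0] = [0, 6, 9]
r2 m[X13→φ2] = [0, 7, 4]
r2 m[X13→φ4] = [0, 7, 7]
r3 m[φ0→X8] = [5, 0, 8]
r3 m[φ0→X13] = [9, 8, 12]
r3 m[φ1→X8] = [6, 12, 14]
r3 m[φ1→X12] = [16, 14, 8]
r3 m[φ2→X10] = [5, 0, 9]
r3 m[φ2→X13] = [0, 3, 6]
r3 m[φ3→X12] = [8, 9, 1]
r3 m[φ4→X13] = [0, 3, 3]
r3 m[φ5→X8] = [3, 2, 9]
r3 m[φ6→X12] = [6, 0, 5]
r3 m[φ7→X8] = [1, 9, 1]
r3 m[X8→φ0] = [4, 17, 15]
r3 m[X8→φ1] = [8, 11, 11]
r3 m[X8→φ5] = [5, 15, 7]
r3 m[X8→φ7] = [7, 8, 15]
r3 m[X10→φ2] = [0, 0, 0]
r3 m[X12→φ1] = [14, 9, 6]
r3 m[X12→φ3] = [11, 5, 5]
r3 m[X12→φ6] = [13, 14, 1]
r3 m[X13→φ0] = [0, 6, 9]
r3 m[X13→φ2] = [0, 7, 4]
r3 m[X13→φ4] = [0, 7, 7]
r4 m[φ0→X8] = [5, 0, 8]
r4 m[φ0→X13] = [9, 8, 12]
r4 m[φ1→X8] = [6, 12, 14]
r4 m[φ1→X12] = [16, 14, 8]
r4 m[φ2→X10] = [5, 0, 9]
r4 m[φ2→X13] = [0, 3, 6]
r4 m[φ3→X12] = [8, 9, 1]
r4 m[φ4→X13] = [0, 3, 3]
r4 m[φ5→X8] = [3, 2, 9]
r4 m[φ6→X12] = [6, 0, 5]
r4 m[φ7→X8] = [1, 9, 1]
r4 m[X8→φ0] = [10, 23, 24]
r4 m[X8→φ1] = [9, 11, 18]
r4 m[X8→φ5] = [12, 21, 23]
r4 m[X8→φ7] = [14, 14, 31]
r4 m[X10→φ2] = [0, 0, 0]
r4 m[X12→φ1] = [14, 9, 6]
r4 m[X12→φ3] = [22, 14, 13]
r4 m[X12→φ6] = [24, 23, 9]
r4 m[X13→φ0] = [0, 6, 9]
r4 m[X13→φ2] = [9, 11, 15]
r4 m[X13→φ4] = [9, 11, 18]
r5 m[φ0→X8] = [5, 0, 8]
r5 m[φ0→X13] = [15, 14, 18]
r5 m[φ1→X8] = [6, 12, 14]
r5 m[φ1→X12] = [18, 15, 9]
r5 m[φ2→X10] = [14, 9, 14]
r5 m[φ2→X13] = [0, 3, 6]
r5 m[φ3→X12] = [8, 9, 1]
r5 m[φ4→X13] = [0, 3, 3]
r5 m[φ5→X8] = [3, 2, 9]
r5 m[φ6→X12] = [6, 0, 5]
r5 m[φ7→X8] = [1, 9, 1]
r5 m[X8→φ0] = [10, 23, 24]
r5 m[X8→φ1] = [9, 11, 18]
r5 m[X8→φ5] = [12, 21, 23]
r5 m[X8→φ7] = [14, 14, 31]
r5 m[X10→φ2] = [0, 0, 0]
r5 m[X12→φ1] = [14, 9, 6]
r5 m[X12→φ3] = [22, 14, 13]
r5 m[X12→φ6] = [24, 23, 9]
r5 m[X13→φ0] = [0, 6, 9]
r5 m[X13→φ2] = [9, 11, 15]
r5 m[X13→φ4] = [9, 11, 18]
r6 m[φ0→X8] = [5, 0, 8]
r6 m[φ0→X13] = [15, 14, 18]
r6 m[φ1→X8] = [6, 12, 14]
r6 m[φ1→X12] = [18, 15, 9]
r6 m[φ2→X10] = [14, 9, 14]
r6 m[φ2→X13] = [0, 3, 6]
r6 m[φ3→X12] = [8, 9, 1]
r6 m[φ4→X13] = [0, 3, 3]
r6 m[φ5→X8] = [3, 2, 9]
r6 m[φ6→X12] = [6, 0, 5]
r6 m[φ7→X8] = [1, 9, 1]
r6 m[X8→φ0] = [10, 23, 24]
r6 m[X8→φ1] = [9, 11, 18]
r6 m[X8→φ5] = [12, 21, 23]
r6 m[X8→φ7] = [14, 14, 31]
r6 m[X10→φ2] = [0, 0, 0]
r6 m[X12→φ1] = [14, 9, 6]
r6 m[X12→φ3] = [24, 15, 14]
r6 m[X12→φ6] = [26, 24, 10]
r6 m[X13→φ0] = [0, 6, 9]
r6 m[X13→φ2] = [15, 17, 21]
r6 m[X13→φ4] = [15, 17, 24]
r7 m[φ0→X8] = [5, 0, 8]
r7 m[φ0→X13] = [15, 14, 18]
r7 m[φ1→X8] = [6, 12, 14]
r7 m[φ1→X12] = [18, 15, 9]
r7 m[φ2→X10] = [20, 15, 20]
r7 m[φ2→X13] = [0, 3, 6]
r7 m[φ3→X12] = [8, 9, 1]
r7 m[φ4→X13] = [0, 3, 3]
r7 m[φ5→X8] = [3, 2, 9]
r7 m[φ6→X12] = [6, 0, 5]
r7 m[φ7→X8] = [1, 9, 1]
r7 m[X8→φ0] = [10, 23, 24]
r7 m[X8→φ1] = [9, 11, 18]
r7 m[X8→φ5] = [12, 21, 23]
r7 m[X8→φ7] = [14, 14, 31]
r7 m[X10→φ2] = [0, 0, 0]
r7 m[X12→φ1] = [14, 9, 6]
r7 m[X12→φ3] = [24, 15, 14]
r7 m[X12→φ6] = [26, 24, 10]
r7 m[X13→φ0] = [0, 6, 9]
r7 m[X13→φ2] = [15, 17, 21]
r7 m[X13→φ4] = [15, 17, 24]
r8 m[φ0→X8] = [5, 0, 8]
r8 m[φ0→X13] = [15, 14, 18]
r8 m[φ1→X8] = [6, 12, 14]
r8 m[φ1→X12] = [18, 15, 9]
r8 m[φ2→X10] = [20, 15, 20]
r8 m[φ2→X13] = [0, 3, 6]
r8 m[φ3→X12] = [8, 9, 1]
r8 m[φ4→X13] = [0, 3, 3]
r8 m[φ5→X8] = [3, 2, 9]
r8 m[φ6→X12] = [6, 0, 5]
r8 m[φ7→X8] = [1, 9, 1]
r8 m[X8→φ0] = [10, 23, 24]
r8 m[X8→φ1] = [9, 11, 18]
r8 m[X8→φ5] = [12, 21, 23]
r8 m[X8→φ7] = [14, 14, 31]
r8 m[X10→φ2] = [0, 0, 0]
r8 m[X12→φ1] = [14, 9, 6]
r8 m[X12→φ3] = [24, 15, 14]
r8 m[X12→φ6] = [26, 24, 10]
r8 m[X13→φ0] = [0, 6, 9]
r8 m[X13→φ2] = [15, 17, 21]
r8 m[X13→φ4] = [15, 17, 24]
fixed point reached at round 8
b[X8] = ⊗ incoming = [15, 23, 32]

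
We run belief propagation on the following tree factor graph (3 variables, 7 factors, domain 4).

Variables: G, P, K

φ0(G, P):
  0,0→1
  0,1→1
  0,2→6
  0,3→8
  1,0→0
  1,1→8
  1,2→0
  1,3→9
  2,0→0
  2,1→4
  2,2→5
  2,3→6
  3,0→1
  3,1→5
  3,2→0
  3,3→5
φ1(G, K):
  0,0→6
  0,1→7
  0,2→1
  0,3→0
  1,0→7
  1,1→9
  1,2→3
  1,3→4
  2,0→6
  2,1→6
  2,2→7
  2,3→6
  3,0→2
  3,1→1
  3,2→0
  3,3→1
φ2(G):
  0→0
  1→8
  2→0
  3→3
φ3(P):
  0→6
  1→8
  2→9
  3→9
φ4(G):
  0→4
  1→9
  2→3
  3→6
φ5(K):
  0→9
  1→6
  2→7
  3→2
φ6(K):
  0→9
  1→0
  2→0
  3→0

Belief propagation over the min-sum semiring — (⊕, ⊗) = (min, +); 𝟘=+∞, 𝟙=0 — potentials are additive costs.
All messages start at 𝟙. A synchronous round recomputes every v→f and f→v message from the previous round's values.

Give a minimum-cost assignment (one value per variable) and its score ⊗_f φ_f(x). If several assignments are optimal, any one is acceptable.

init: all messages = 𝟙 over 4 values
r1 m[φ0→G] = [1, 0, 0, 0]
r1 m[φ0→P] = [0, 1, 0, 5]
r1 m[φ1→G] = [0, 3, 6, 0]
r1 m[φ1→K] = [2, 1, 0, 0]
r1 m[φ2→G] = [0, 8, 0, 3]
r1 m[φ3→P] = [6, 8, 9, 9]
r1 m[φ4→G] = [4, 9, 3, 6]
r1 m[φ5→K] = [9, 6, 7, 2]
r1 m[φ6→K] = [9, 0, 0, 0]
r1 m[G→φ0] = [0, 0, 0, 0]
r1 m[G→φ1] = [0, 0, 0, 0]
r1 m[G→φ2] = [0, 0, 0, 0]
r1 m[G→φ4] = [0, 0, 0, 0]
r1 m[P→φ0] = [0, 0, 0, 0]
r1 m[P→φ3] = [0, 0, 0, 0]
r1 m[K→φ1] = [0, 0, 0, 0]
r1 m[K→φ5] = [0, 0, 0, 0]
r1 m[K→φ6] = [0, 0, 0, 0]
r2 m[φ0→G] = [1, 0, 0, 0]
r2 m[φ0→P] = [0, 1, 0, 5]
r2 m[φ1→G] = [0, 3, 6, 0]
r2 m[φ1→K] = [2, 1, 0, 0]
r2 m[φ2→G] = [0, 8, 0, 3]
r2 m[φ3→P] = [6, 8, 9, 9]
r2 m[φ4→G] = [4, 9, 3, 6]
r2 m[φ5→K] = [9, 6, 7, 2]
r2 m[φ6→K] = [9, 0, 0, 0]
r2 m[G→φ0] = [4, 20, 9, 9]
r2 m[G→φ1] = [5, 17, 3, 9]
r2 m[G→φ2] = [5, 12, 9, 6]
r2 m[G→φ4] = [1, 11, 6, 3]
r2 m[P→φ0] = [6, 8, 9, 9]
r2 m[P→φ3] = [0, 1, 0, 5]
r2 m[K→φ1] = [18, 6, 7, 2]
r2 m[K→φ5] = [11, 1, 0, 0]
r2 m[K→φ6] = [11, 7, 7, 2]
r3 m[φ0→G] = [7, 6, 6, 7]
r3 m[φ0→P] = [5, 5, 9, 12]
r3 m[φ1→G] = [2, 6, 8, 3]
r3 m[φ1→K] = [9, 9, 6, 5]
r3 m[φ2→G] = [0, 8, 0, 3]
r3 m[φ3→P] = [6, 8, 9, 9]
r3 m[φ4→G] = [4, 9, 3, 6]
r3 m[φ5→K] = [9, 6, 7, 2]
r3 m[φ6→K] = [9, 0, 0, 0]
r3 m[G→φ0] = [4, 20, 9, 9]
r3 m[G→φ1] = [5, 17, 3, 9]
r3 m[G→φ2] = [5, 12, 9, 6]
r3 m[G→φ4] = [1, 11, 6, 3]
r3 m[P→φ0] = [6, 8, 9, 9]
r3 m[P→φ3] = [0, 1, 0, 5]
r3 m[K→φ1] = [18, 6, 7, 2]
r3 m[K→φ5] = [11, 1, 0, 0]
r3 m[K→φ6] = [11, 7, 7, 2]
r4 m[φ0→G] = [7, 6, 6, 7]
r4 m[φ0→P] = [5, 5, 9, 12]
r4 m[φ1→G] = [2, 6, 8, 3]
r4 m[φ1→K] = [9, 9, 6, 5]
r4 m[φ2→G] = [0, 8, 0, 3]
r4 m[φ3→P] = [6, 8, 9, 9]
r4 m[φ4→G] = [4, 9, 3, 6]
r4 m[φ5→K] = [9, 6, 7, 2]
r4 m[φ6→K] = [9, 0, 0, 0]
r4 m[G→φ0] = [6, 23, 11, 12]
r4 m[G→φ1] = [11, 23, 9, 16]
r4 m[G→φ2] = [13, 21, 17, 16]
r4 m[G→φ4] = [9, 20, 14, 13]
r4 m[P→φ0] = [6, 8, 9, 9]
r4 m[P→φ3] = [5, 5, 9, 12]
r4 m[K→φ1] = [18, 6, 7, 2]
r4 m[K→φ5] = [18, 9, 6, 5]
r4 m[K→φ6] = [18, 15, 13, 7]
r5 m[φ0→G] = [7, 6, 6, 7]
r5 m[φ0→P] = [7, 7, 12, 14]
r5 m[φ1→G] = [2, 6, 8, 3]
r5 m[φ1→K] = [15, 15, 12, 11]
r5 m[φ2→G] = [0, 8, 0, 3]
r5 m[φ3→P] = [6, 8, 9, 9]
r5 m[φ4→G] = [4, 9, 3, 6]
r5 m[φ5→K] = [9, 6, 7, 2]
r5 m[φ6→K] = [9, 0, 0, 0]
r5 m[G→φ0] = [6, 23, 11, 12]
r5 m[G→φ1] = [11, 23, 9, 16]
r5 m[G→φ2] = [13, 21, 17, 16]
r5 m[G→φ4] = [9, 20, 14, 13]
r5 m[P→φ0] = [6, 8, 9, 9]
r5 m[P→φ3] = [5, 5, 9, 12]
r5 m[K→φ1] = [18, 6, 7, 2]
r5 m[K→φ5] = [18, 9, 6, 5]
r5 m[K→φ6] = [18, 15, 13, 7]
r6 m[φ0→G] = [7, 6, 6, 7]
r6 m[φ0→P] = [7, 7, 12, 14]
r6 m[φ1→G] = [2, 6, 8, 3]
r6 m[φ1→K] = [15, 15, 12, 11]
r6 m[φ2→G] = [0, 8, 0, 3]
r6 m[φ3→P] = [6, 8, 9, 9]
r6 m[φ4→G] = [4, 9, 3, 6]
r6 m[φ5→K] = [9, 6, 7, 2]
r6 m[φ6→K] = [9, 0, 0, 0]
r6 m[G→φ0] = [6, 23, 11, 12]
r6 m[G→φ1] = [11, 23, 9, 16]
r6 m[G→φ2] = [13, 21, 17, 16]
r6 m[G→φ4] = [9, 20, 14, 13]
r6 m[P→φ0] = [6, 8, 9, 9]
r6 m[P→φ3] = [7, 7, 12, 14]
r6 m[K→φ1] = [18, 6, 7, 2]
r6 m[K→φ5] = [24, 15, 12, 11]
r6 m[K→φ6] = [24, 21, 19, 13]
r7 m[φ0→G] = [7, 6, 6, 7]
r7 m[φ0→P] = [7, 7, 12, 14]
r7 m[φ1→G] = [2, 6, 8, 3]
r7 m[φ1→K] = [15, 15, 12, 11]
r7 m[φ2→G] = [0, 8, 0, 3]
r7 m[φ3→P] = [6, 8, 9, 9]
r7 m[φ4→G] = [4, 9, 3, 6]
r7 m[φ5→K] = [9, 6, 7, 2]
r7 m[φ6→K] = [9, 0, 0, 0]
r7 m[G→φ0] = [6, 23, 11, 12]
r7 m[G→φ1] = [11, 23, 9, 16]
r7 m[G→φ2] = [13, 21, 17, 16]
r7 m[G→φ4] = [9, 20, 14, 13]
r7 m[P→φ0] = [6, 8, 9, 9]
r7 m[P→φ3] = [7, 7, 12, 14]
r7 m[K→φ1] = [18, 6, 7, 2]
r7 m[K→φ5] = [24, 15, 12, 11]
r7 m[K→φ6] = [24, 21, 19, 13]
fixed point reached at round 7
traceback from G: (G=0, P=0, K=3), score=13

assignment: (G=0, P=0, K=3); score = 13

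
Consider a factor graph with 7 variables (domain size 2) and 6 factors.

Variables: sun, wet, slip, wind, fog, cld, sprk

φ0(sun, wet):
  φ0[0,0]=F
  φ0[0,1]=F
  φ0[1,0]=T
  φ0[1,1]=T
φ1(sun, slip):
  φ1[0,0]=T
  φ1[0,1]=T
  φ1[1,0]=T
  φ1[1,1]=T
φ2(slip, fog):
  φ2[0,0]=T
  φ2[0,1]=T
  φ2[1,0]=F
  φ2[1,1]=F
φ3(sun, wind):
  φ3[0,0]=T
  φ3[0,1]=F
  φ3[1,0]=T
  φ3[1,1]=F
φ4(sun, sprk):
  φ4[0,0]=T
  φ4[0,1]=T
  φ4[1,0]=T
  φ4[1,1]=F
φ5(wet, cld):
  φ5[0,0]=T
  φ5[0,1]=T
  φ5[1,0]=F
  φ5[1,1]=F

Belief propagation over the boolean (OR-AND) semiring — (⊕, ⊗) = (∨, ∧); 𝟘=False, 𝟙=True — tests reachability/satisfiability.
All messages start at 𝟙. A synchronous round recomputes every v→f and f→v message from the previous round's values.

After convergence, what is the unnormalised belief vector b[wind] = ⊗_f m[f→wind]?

init: all messages = 𝟙 over 2 values
r1 m[φ0→sun] = [F, T]
r1 m[φ0→wet] = [T, T]
r1 m[φ1→sun] = [T, T]
r1 m[φ1→slip] = [T, T]
r1 m[φ2→slip] = [T, F]
r1 m[φ2→fog] = [T, T]
r1 m[φ3→sun] = [T, T]
r1 m[φ3→wind] = [T, F]
r1 m[φ4→sun] = [T, T]
r1 m[φ4→sprk] = [T, T]
r1 m[φ5→wet] = [T, F]
r1 m[φ5→cld] = [T, T]
r1 m[sun→φ0] = [T, T]
r1 m[sun→φ1] = [T, T]
r1 m[sun→φ3] = [T, T]
r1 m[sun→φ4] = [T, T]
r1 m[wet→φ0] = [T, T]
r1 m[wet→φ5] = [T, T]
r1 m[slip→φ1] = [T, T]
r1 m[slip→φ2] = [T, T]
r1 m[wind→φ3] = [T, T]
r1 m[fog→φ2] = [T, T]
r1 m[cld→φ5] = [T, T]
r1 m[sprk→φ4] = [T, T]
r2 m[φ0→sun] = [F, T]
r2 m[φ0→wet] = [T, T]
r2 m[φ1→sun] = [T, T]
r2 m[φ1→slip] = [T, T]
r2 m[φ2→slip] = [T, F]
r2 m[φ2→fog] = [T, T]
r2 m[φ3→sun] = [T, T]
r2 m[φ3→wind] = [T, F]
r2 m[φ4→sun] = [T, T]
r2 m[φ4→sprk] = [T, T]
r2 m[φ5→wet] = [T, F]
r2 m[φ5→cld] = [T, T]
r2 m[sun→φ0] = [T, T]
r2 m[sun→φ1] = [F, T]
r2 m[sun→φ3] = [F, T]
r2 m[sun→φ4] = [F, T]
r2 m[wet→φ0] = [T, F]
r2 m[wet→φ5] = [T, T]
r2 m[slip→φ1] = [T, F]
r2 m[slip→φ2] = [T, T]
r2 m[wind→φ3] = [T, T]
r2 m[fog→φ2] = [T, T]
r2 m[cld→φ5] = [T, T]
r2 m[sprk→φ4] = [T, T]
r3 m[φ0→sun] = [F, T]
r3 m[φ0→wet] = [T, T]
r3 m[φ1→sun] = [T, T]
r3 m[φ1→slip] = [T, T]
r3 m[φ2→slip] = [T, F]
r3 m[φ2→fog] = [T, T]
r3 m[φ3→sun] = [T, T]
r3 m[φ3→wind] = [T, F]
r3 m[φ4→sun] = [T, T]
r3 m[φ4→sprk] = [T, F]
r3 m[φ5→wet] = [T, F]
r3 m[φ5→cld] = [T, T]
r3 m[sun→φ0] = [T, T]
r3 m[sun→φ1] = [F, T]
r3 m[sun→φ3] = [F, T]
r3 m[sun→φ4] = [F, T]
r3 m[wet→φ0] = [T, F]
r3 m[wet→φ5] = [T, T]
r3 m[slip→φ1] = [T, F]
r3 m[slip→φ2] = [T, T]
r3 m[wind→φ3] = [T, T]
r3 m[fog→φ2] = [T, T]
r3 m[cld→φ5] = [T, T]
r3 m[sprk→φ4] = [T, T]
r4 m[φ0→sun] = [F, T]
r4 m[φ0→wet] = [T, T]
r4 m[φ1→sun] = [T, T]
r4 m[φ1→slip] = [T, T]
r4 m[φ2→slip] = [T, F]
r4 m[φ2→fog] = [T, T]
r4 m[φ3→sun] = [T, T]
r4 m[φ3→wind] = [T, F]
r4 m[φ4→sun] = [T, T]
r4 m[φ4→sprk] = [T, F]
r4 m[φ5→wet] = [T, F]
r4 m[φ5→cld] = [T, T]
r4 m[sun→φ0] = [T, T]
r4 m[sun→φ1] = [F, T]
r4 m[sun→φ3] = [F, T]
r4 m[sun→φ4] = [F, T]
r4 m[wet→φ0] = [T, F]
r4 m[wet→φ5] = [T, T]
r4 m[slip→φ1] = [T, F]
r4 m[slip→φ2] = [T, T]
r4 m[wind→φ3] = [T, T]
r4 m[fog→φ2] = [T, T]
r4 m[cld→φ5] = [T, T]
r4 m[sprk→φ4] = [T, T]
fixed point reached at round 4
b[wind] = ⊗ incoming = [T, F]

b[wind] = [T, F]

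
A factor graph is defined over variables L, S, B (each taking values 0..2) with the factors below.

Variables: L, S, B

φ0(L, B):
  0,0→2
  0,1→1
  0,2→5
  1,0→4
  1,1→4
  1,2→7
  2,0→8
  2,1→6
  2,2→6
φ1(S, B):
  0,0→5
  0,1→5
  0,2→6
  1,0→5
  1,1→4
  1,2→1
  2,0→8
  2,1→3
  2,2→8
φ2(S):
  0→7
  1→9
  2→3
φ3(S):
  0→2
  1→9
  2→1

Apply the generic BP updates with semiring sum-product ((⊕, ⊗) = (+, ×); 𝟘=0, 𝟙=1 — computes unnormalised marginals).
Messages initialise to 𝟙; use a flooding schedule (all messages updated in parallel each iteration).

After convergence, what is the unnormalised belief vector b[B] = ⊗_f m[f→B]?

init: all messages = 𝟙 over 3 values
r1 m[φ0→L] = [8, 15, 20]
r1 m[φ0→B] = [14, 11, 18]
r1 m[φ1→S] = [16, 10, 19]
r1 m[φ1→B] = [18, 12, 15]
r1 m[φ2→S] = [7, 9, 3]
r1 m[φ3→S] = [2, 9, 1]
r1 m[L→φ0] = [1, 1, 1]
r1 m[S→φ1] = [1, 1, 1]
r1 m[S→φ2] = [1, 1, 1]
r1 m[S→φ3] = [1, 1, 1]
r1 m[B→φ0] = [1, 1, 1]
r1 m[B→φ1] = [1, 1, 1]
r2 m[φ0→L] = [8, 15, 20]
r2 m[φ0→B] = [14, 11, 18]
r2 m[φ1→S] = [16, 10, 19]
r2 m[φ1→B] = [18, 12, 15]
r2 m[φ2→S] = [7, 9, 3]
r2 m[φ3→S] = [2, 9, 1]
r2 m[L→φ0] = [1, 1, 1]
r2 m[S→φ1] = [14, 81, 3]
r2 m[S→φ2] = [32, 90, 19]
r2 m[S→φ3] = [112, 90, 57]
r2 m[B→φ0] = [18, 12, 15]
r2 m[B→φ1] = [14, 11, 18]
r3 m[φ0→L] = [123, 225, 306]
r3 m[φ0→B] = [14, 11, 18]
r3 m[φ1→S] = [233, 132, 289]
r3 m[φ1→B] = [499, 403, 189]
r3 m[φ2→S] = [7, 9, 3]
r3 m[φ3→S] = [2, 9, 1]
r3 m[L→φ0] = [1, 1, 1]
r3 m[S→φ1] = [14, 81, 3]
r3 m[S→φ2] = [32, 90, 19]
r3 m[S→φ3] = [112, 90, 57]
r3 m[B→φ0] = [18, 12, 15]
r3 m[B→φ1] = [14, 11, 18]
r4 m[φ0→L] = [123, 225, 306]
r4 m[φ0→B] = [14, 11, 18]
r4 m[φ1→S] = [233, 132, 289]
r4 m[φ1→B] = [499, 403, 189]
r4 m[φ2→S] = [7, 9, 3]
r4 m[φ3→S] = [2, 9, 1]
r4 m[L→φ0] = [1, 1, 1]
r4 m[S→φ1] = [14, 81, 3]
r4 m[S→φ2] = [466, 1188, 289]
r4 m[S→φ3] = [1631, 1188, 867]
r4 m[B→φ0] = [499, 403, 189]
r4 m[B→φ1] = [14, 11, 18]
r5 m[φ0→L] = [2346, 4931, 7544]
r5 m[φ0→B] = [14, 11, 18]
r5 m[φ1→S] = [233, 132, 289]
r5 m[φ1→B] = [499, 403, 189]
r5 m[φ2→S] = [7, 9, 3]
r5 m[φ3→S] = [2, 9, 1]
r5 m[L→φ0] = [1, 1, 1]
r5 m[S→φ1] = [14, 81, 3]
r5 m[S→φ2] = [466, 1188, 289]
r5 m[S→φ3] = [1631, 1188, 867]
r5 m[B→φ0] = [499, 403, 189]
r5 m[B→φ1] = [14, 11, 18]
r6 m[φ0→L] = [2346, 4931, 7544]
r6 m[φ0→B] = [14, 11, 18]
r6 m[φ1→S] = [233, 132, 289]
r6 m[φ1→B] = [499, 403, 189]
r6 m[φ2→S] = [7, 9, 3]
r6 m[φ3→S] = [2, 9, 1]
r6 m[L→φ0] = [1, 1, 1]
r6 m[S→φ1] = [14, 81, 3]
r6 m[S→φ2] = [466, 1188, 289]
r6 m[S→φ3] = [1631, 1188, 867]
r6 m[B→φ0] = [499, 403, 189]
r6 m[B→φ1] = [14, 11, 18]
fixed point reached at round 6
b[B] = ⊗ incoming = [6986, 4433, 3402]

b[B] = [6986, 4433, 3402]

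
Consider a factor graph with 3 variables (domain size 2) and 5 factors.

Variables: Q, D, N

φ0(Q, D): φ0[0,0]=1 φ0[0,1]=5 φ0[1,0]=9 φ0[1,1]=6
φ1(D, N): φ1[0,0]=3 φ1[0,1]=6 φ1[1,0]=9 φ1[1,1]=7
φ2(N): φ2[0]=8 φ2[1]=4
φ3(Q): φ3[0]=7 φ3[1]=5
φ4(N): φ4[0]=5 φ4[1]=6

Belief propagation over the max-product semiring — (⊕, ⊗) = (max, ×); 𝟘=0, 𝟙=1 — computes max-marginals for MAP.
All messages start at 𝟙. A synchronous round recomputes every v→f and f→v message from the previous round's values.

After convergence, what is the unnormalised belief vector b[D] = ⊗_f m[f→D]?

init: all messages = 𝟙 over 2 values
r1 m[φ0→Q] = [5, 9]
r1 m[φ0→D] = [9, 6]
r1 m[φ1→D] = [6, 9]
r1 m[φ1→N] = [9, 7]
r1 m[φ2→N] = [8, 4]
r1 m[φ3→Q] = [7, 5]
r1 m[φ4→N] = [5, 6]
r1 m[Q→φ0] = [1, 1]
r1 m[Q→φ3] = [1, 1]
r1 m[D→φ0] = [1, 1]
r1 m[D→φ1] = [1, 1]
r1 m[N→φ1] = [1, 1]
r1 m[N→φ2] = [1, 1]
r1 m[N→φ4] = [1, 1]
r2 m[φ0→Q] = [5, 9]
r2 m[φ0→D] = [9, 6]
r2 m[φ1→D] = [6, 9]
r2 m[φ1→N] = [9, 7]
r2 m[φ2→N] = [8, 4]
r2 m[φ3→Q] = [7, 5]
r2 m[φ4→N] = [5, 6]
r2 m[Q→φ0] = [7, 5]
r2 m[Q→φ3] = [5, 9]
r2 m[D→φ0] = [6, 9]
r2 m[D→φ1] = [9, 6]
r2 m[N→φ1] = [40, 24]
r2 m[N→φ2] = [45, 42]
r2 m[N→φ4] = [72, 28]
r3 m[φ0→Q] = [45, 54]
r3 m[φ0→D] = [45, 35]
r3 m[φ1→D] = [144, 360]
r3 m[φ1→N] = [54, 54]
r3 m[φ2→N] = [8, 4]
r3 m[φ3→Q] = [7, 5]
r3 m[φ4→N] = [5, 6]
r3 m[Q→φ0] = [7, 5]
r3 m[Q→φ3] = [5, 9]
r3 m[D→φ0] = [6, 9]
r3 m[D→φ1] = [9, 6]
r3 m[N→φ1] = [40, 24]
r3 m[N→φ2] = [45, 42]
r3 m[N→φ4] = [72, 28]
r4 m[φ0→Q] = [45, 54]
r4 m[φ0→D] = [45, 35]
r4 m[φ1→D] = [144, 360]
r4 m[φ1→N] = [54, 54]
r4 m[φ2→N] = [8, 4]
r4 m[φ3→Q] = [7, 5]
r4 m[φ4→N] = [5, 6]
r4 m[Q→φ0] = [7, 5]
r4 m[Q→φ3] = [45, 54]
r4 m[D→φ0] = [144, 360]
r4 m[D→φ1] = [45, 35]
r4 m[N→φ1] = [40, 24]
r4 m[N→φ2] = [270, 324]
r4 m[N→φ4] = [432, 216]
r5 m[φ0→Q] = [1800, 2160]
r5 m[φ0→D] = [45, 35]
r5 m[φ1→D] = [144, 360]
r5 m[φ1→N] = [315, 270]
r5 m[φ2→N] = [8, 4]
r5 m[φ3→Q] = [7, 5]
r5 m[φ4→N] = [5, 6]
r5 m[Q→φ0] = [7, 5]
r5 m[Q→φ3] = [45, 54]
r5 m[D→φ0] = [144, 360]
r5 m[D→φ1] = [45, 35]
r5 m[N→φ1] = [40, 24]
r5 m[N→φ2] = [270, 324]
r5 m[N→φ4] = [432, 216]
r6 m[φ0→Q] = [1800, 2160]
r6 m[φ0→D] = [45, 35]
r6 m[φ1→D] = [144, 360]
r6 m[φ1→N] = [315, 270]
r6 m[φ2→N] = [8, 4]
r6 m[φ3→Q] = [7, 5]
r6 m[φ4→N] = [5, 6]
r6 m[Q→φ0] = [7, 5]
r6 m[Q→φ3] = [1800, 2160]
r6 m[D→φ0] = [144, 360]
r6 m[D→φ1] = [45, 35]
r6 m[N→φ1] = [40, 24]
r6 m[N→φ2] = [1575, 1620]
r6 m[N→φ4] = [2520, 1080]
r7 m[φ0→Q] = [1800, 2160]
r7 m[φ0→D] = [45, 35]
r7 m[φ1→D] = [144, 360]
r7 m[φ1→N] = [315, 270]
r7 m[φ2→N] = [8, 4]
r7 m[φ3→Q] = [7, 5]
r7 m[φ4→N] = [5, 6]
r7 m[Q→φ0] = [7, 5]
r7 m[Q→φ3] = [1800, 2160]
r7 m[D→φ0] = [144, 360]
r7 m[D→φ1] = [45, 35]
r7 m[N→φ1] = [40, 24]
r7 m[N→φ2] = [1575, 1620]
r7 m[N→φ4] = [2520, 1080]
fixed point reached at round 7
b[D] = ⊗ incoming = [6480, 12600]

b[D] = [6480, 12600]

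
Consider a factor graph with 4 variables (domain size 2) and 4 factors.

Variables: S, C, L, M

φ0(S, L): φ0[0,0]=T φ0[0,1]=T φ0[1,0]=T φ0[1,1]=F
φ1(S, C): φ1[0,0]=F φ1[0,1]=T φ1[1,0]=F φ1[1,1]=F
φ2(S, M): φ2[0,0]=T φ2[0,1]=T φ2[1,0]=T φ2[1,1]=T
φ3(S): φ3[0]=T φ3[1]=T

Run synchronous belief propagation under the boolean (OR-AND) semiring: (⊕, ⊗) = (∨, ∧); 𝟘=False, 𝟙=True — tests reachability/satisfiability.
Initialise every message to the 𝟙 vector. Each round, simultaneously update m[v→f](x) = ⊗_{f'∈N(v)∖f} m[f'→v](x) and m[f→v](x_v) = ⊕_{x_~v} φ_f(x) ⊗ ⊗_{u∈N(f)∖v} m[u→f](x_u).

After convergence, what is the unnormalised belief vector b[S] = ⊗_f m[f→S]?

init: all messages = 𝟙 over 2 values
r1 m[φ0→S] = [T, T]
r1 m[φ0→L] = [T, T]
r1 m[φ1→S] = [T, F]
r1 m[φ1→C] = [F, T]
r1 m[φ2→S] = [T, T]
r1 m[φ2→M] = [T, T]
r1 m[φ3→S] = [T, T]
r1 m[S→φ0] = [T, T]
r1 m[S→φ1] = [T, T]
r1 m[S→φ2] = [T, T]
r1 m[S→φ3] = [T, T]
r1 m[C→φ1] = [T, T]
r1 m[L→φ0] = [T, T]
r1 m[M→φ2] = [T, T]
r2 m[φ0→S] = [T, T]
r2 m[φ0→L] = [T, T]
r2 m[φ1→S] = [T, F]
r2 m[φ1→C] = [F, T]
r2 m[φ2→S] = [T, T]
r2 m[φ2→M] = [T, T]
r2 m[φ3→S] = [T, T]
r2 m[S→φ0] = [T, F]
r2 m[S→φ1] = [T, T]
r2 m[S→φ2] = [T, F]
r2 m[S→φ3] = [T, F]
r2 m[C→φ1] = [T, T]
r2 m[L→φ0] = [T, T]
r2 m[M→φ2] = [T, T]
r3 m[φ0→S] = [T, T]
r3 m[φ0→L] = [T, T]
r3 m[φ1→S] = [T, F]
r3 m[φ1→C] = [F, T]
r3 m[φ2→S] = [T, T]
r3 m[φ2→M] = [T, T]
r3 m[φ3→S] = [T, T]
r3 m[S→φ0] = [T, F]
r3 m[S→φ1] = [T, T]
r3 m[S→φ2] = [T, F]
r3 m[S→φ3] = [T, F]
r3 m[C→φ1] = [T, T]
r3 m[L→φ0] = [T, T]
r3 m[M→φ2] = [T, T]
fixed point reached at round 3
b[S] = ⊗ incoming = [T, F]

b[S] = [T, F]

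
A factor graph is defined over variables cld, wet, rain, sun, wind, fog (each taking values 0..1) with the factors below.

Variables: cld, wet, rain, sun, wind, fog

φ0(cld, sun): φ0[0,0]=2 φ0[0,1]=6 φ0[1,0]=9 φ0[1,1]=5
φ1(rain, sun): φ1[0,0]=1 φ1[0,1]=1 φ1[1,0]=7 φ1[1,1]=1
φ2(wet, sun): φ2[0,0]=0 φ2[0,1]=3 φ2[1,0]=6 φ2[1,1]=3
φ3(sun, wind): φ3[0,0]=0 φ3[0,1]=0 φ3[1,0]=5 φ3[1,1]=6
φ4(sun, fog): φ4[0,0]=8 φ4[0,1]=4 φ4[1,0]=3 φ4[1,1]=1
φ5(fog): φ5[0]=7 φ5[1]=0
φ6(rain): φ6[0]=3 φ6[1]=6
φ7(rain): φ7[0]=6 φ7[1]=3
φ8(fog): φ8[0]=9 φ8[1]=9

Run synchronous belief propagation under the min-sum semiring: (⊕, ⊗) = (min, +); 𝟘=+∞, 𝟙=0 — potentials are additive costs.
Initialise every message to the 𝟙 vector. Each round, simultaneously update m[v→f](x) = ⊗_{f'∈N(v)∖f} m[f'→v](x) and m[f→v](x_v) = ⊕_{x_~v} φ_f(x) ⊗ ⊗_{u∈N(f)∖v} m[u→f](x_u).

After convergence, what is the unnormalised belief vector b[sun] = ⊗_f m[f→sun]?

b[sun] = [25, 33]

init: all messages = 𝟙 over 2 values
r1 m[φ0→cld] = [2, 5]
r1 m[φ0→sun] = [2, 5]
r1 m[φ1→rain] = [1, 1]
r1 m[φ1→sun] = [1, 1]
r1 m[φ2→wet] = [0, 3]
r1 m[φ2→sun] = [0, 3]
r1 m[φ3→sun] = [0, 5]
r1 m[φ3→wind] = [0, 0]
r1 m[φ4→sun] = [4, 1]
r1 m[φ4→fog] = [3, 1]
r1 m[φ5→fog] = [7, 0]
r1 m[φ6→rain] = [3, 6]
r1 m[φ7→rain] = [6, 3]
r1 m[φ8→fog] = [9, 9]
r1 m[cld→φ0] = [0, 0]
r1 m[wet→φ2] = [0, 0]
r1 m[rain→φ1] = [0, 0]
r1 m[rain→φ6] = [0, 0]
r1 m[rain→φ7] = [0, 0]
r1 m[sun→φ0] = [0, 0]
r1 m[sun→φ1] = [0, 0]
r1 m[sun→φ2] = [0, 0]
r1 m[sun→φ3] = [0, 0]
r1 m[sun→φ4] = [0, 0]
r1 m[wind→φ3] = [0, 0]
r1 m[fog→φ4] = [0, 0]
r1 m[fog→φ5] = [0, 0]
r1 m[fog→φ8] = [0, 0]
r2 m[φ0→cld] = [2, 5]
r2 m[φ0→sun] = [2, 5]
r2 m[φ1→rain] = [1, 1]
r2 m[φ1→sun] = [1, 1]
r2 m[φ2→wet] = [0, 3]
r2 m[φ2→sun] = [0, 3]
r2 m[φ3→sun] = [0, 5]
r2 m[φ3→wind] = [0, 0]
r2 m[φ4→sun] = [4, 1]
r2 m[φ4→fog] = [3, 1]
r2 m[φ5→fog] = [7, 0]
r2 m[φ6→rain] = [3, 6]
r2 m[φ7→rain] = [6, 3]
r2 m[φ8→fog] = [9, 9]
r2 m[cld→φ0] = [0, 0]
r2 m[wet→φ2] = [0, 0]
r2 m[rain→φ1] = [9, 9]
r2 m[rain→φ6] = [7, 4]
r2 m[rain→φ7] = [4, 7]
r2 m[sun→φ0] = [5, 10]
r2 m[sun→φ1] = [6, 14]
r2 m[sun→φ2] = [7, 12]
r2 m[sun→φ3] = [7, 10]
r2 m[sun→φ4] = [3, 14]
r2 m[wind→φ3] = [0, 0]
r2 m[fog→φ4] = [16, 9]
r2 m[fog→φ5] = [12, 10]
r2 m[fog→φ8] = [10, 1]
r3 m[φ0→cld] = [7, 14]
r3 m[φ0→sun] = [2, 5]
r3 m[φ1→rain] = [7, 13]
r3 m[φ1→sun] = [10, 10]
r3 m[φ2→wet] = [7, 13]
r3 m[φ2→sun] = [0, 3]
r3 m[φ3→sun] = [0, 5]
r3 m[φ3→wind] = [7, 7]
r3 m[φ4→sun] = [13, 10]
r3 m[φ4→fog] = [11, 7]
r3 m[φ5→fog] = [7, 0]
r3 m[φ6→rain] = [3, 6]
r3 m[φ7→rain] = [6, 3]
r3 m[φ8→fog] = [9, 9]
r3 m[cld→φ0] = [0, 0]
r3 m[wet→φ2] = [0, 0]
r3 m[rain→φ1] = [9, 9]
r3 m[rain→φ6] = [7, 4]
r3 m[rain→φ7] = [4, 7]
r3 m[sun→φ0] = [5, 10]
r3 m[sun→φ1] = [6, 14]
r3 m[sun→φ2] = [7, 12]
r3 m[sun→φ3] = [7, 10]
r3 m[sun→φ4] = [3, 14]
r3 m[wind→φ3] = [0, 0]
r3 m[fog→φ4] = [16, 9]
r3 m[fog→φ5] = [12, 10]
r3 m[fog→φ8] = [10, 1]
r4 m[φ0→cld] = [7, 14]
r4 m[φ0→sun] = [2, 5]
r4 m[φ1→rain] = [7, 13]
r4 m[φ1→sun] = [10, 10]
r4 m[φ2→wet] = [7, 13]
r4 m[φ2→sun] = [0, 3]
r4 m[φ3→sun] = [0, 5]
r4 m[φ3→wind] = [7, 7]
r4 m[φ4→sun] = [13, 10]
r4 m[φ4→fog] = [11, 7]
r4 m[φ5→fog] = [7, 0]
r4 m[φ6→rain] = [3, 6]
r4 m[φ7→rain] = [6, 3]
r4 m[φ8→fog] = [9, 9]
r4 m[cld→φ0] = [0, 0]
r4 m[wet→φ2] = [0, 0]
r4 m[rain→φ1] = [9, 9]
r4 m[rain→φ6] = [13, 16]
r4 m[rain→φ7] = [10, 19]
r4 m[sun→φ0] = [23, 28]
r4 m[sun→φ1] = [15, 23]
r4 m[sun→φ2] = [25, 30]
r4 m[sun→φ3] = [25, 28]
r4 m[sun→φ4] = [12, 23]
r4 m[wind→φ3] = [0, 0]
r4 m[fog→φ4] = [16, 9]
r4 m[fog→φ5] = [20, 16]
r4 m[fog→φ8] = [18, 7]
r5 m[φ0→cld] = [25, 32]
r5 m[φ0→sun] = [2, 5]
r5 m[φ1→rain] = [16, 22]
r5 m[φ1→sun] = [10, 10]
r5 m[φ2→wet] = [25, 31]
r5 m[φ2→sun] = [0, 3]
r5 m[φ3→sun] = [0, 5]
r5 m[φ3→wind] = [25, 25]
r5 m[φ4→sun] = [13, 10]
r5 m[φ4→fog] = [20, 16]
r5 m[φ5→fog] = [7, 0]
r5 m[φ6→rain] = [3, 6]
r5 m[φ7→rain] = [6, 3]
r5 m[φ8→fog] = [9, 9]
r5 m[cld→φ0] = [0, 0]
r5 m[wet→φ2] = [0, 0]
r5 m[rain→φ1] = [9, 9]
r5 m[rain→φ6] = [13, 16]
r5 m[rain→φ7] = [10, 19]
r5 m[sun→φ0] = [23, 28]
r5 m[sun→φ1] = [15, 23]
r5 m[sun→φ2] = [25, 30]
r5 m[sun→φ3] = [25, 28]
r5 m[sun→φ4] = [12, 23]
r5 m[wind→φ3] = [0, 0]
r5 m[fog→φ4] = [16, 9]
r5 m[fog→φ5] = [20, 16]
r5 m[fog→φ8] = [18, 7]
r6 m[φ0→cld] = [25, 32]
r6 m[φ0→sun] = [2, 5]
r6 m[φ1→rain] = [16, 22]
r6 m[φ1→sun] = [10, 10]
r6 m[φ2→wet] = [25, 31]
r6 m[φ2→sun] = [0, 3]
r6 m[φ3→sun] = [0, 5]
r6 m[φ3→wind] = [25, 25]
r6 m[φ4→sun] = [13, 10]
r6 m[φ4→fog] = [20, 16]
r6 m[φ5→fog] = [7, 0]
r6 m[φ6→rain] = [3, 6]
r6 m[φ7→rain] = [6, 3]
r6 m[φ8→fog] = [9, 9]
r6 m[cld→φ0] = [0, 0]
r6 m[wet→φ2] = [0, 0]
r6 m[rain→φ1] = [9, 9]
r6 m[rain→φ6] = [22, 25]
r6 m[rain→φ7] = [19, 28]
r6 m[sun→φ0] = [23, 28]
r6 m[sun→φ1] = [15, 23]
r6 m[sun→φ2] = [25, 30]
r6 m[sun→φ3] = [25, 28]
r6 m[sun→φ4] = [12, 23]
r6 m[wind→φ3] = [0, 0]
r6 m[fog→φ4] = [16, 9]
r6 m[fog→φ5] = [29, 25]
r6 m[fog→φ8] = [27, 16]
r7 m[φ0→cld] = [25, 32]
r7 m[φ0→sun] = [2, 5]
r7 m[φ1→rain] = [16, 22]
r7 m[φ1→sun] = [10, 10]
r7 m[φ2→wet] = [25, 31]
r7 m[φ2→sun] = [0, 3]
r7 m[φ3→sun] = [0, 5]
r7 m[φ3→wind] = [25, 25]
r7 m[φ4→sun] = [13, 10]
r7 m[φ4→fog] = [20, 16]
r7 m[φ5→fog] = [7, 0]
r7 m[φ6→rain] = [3, 6]
r7 m[φ7→rain] = [6, 3]
r7 m[φ8→fog] = [9, 9]
r7 m[cld→φ0] = [0, 0]
r7 m[wet→φ2] = [0, 0]
r7 m[rain→φ1] = [9, 9]
r7 m[rain→φ6] = [22, 25]
r7 m[rain→φ7] = [19, 28]
r7 m[sun→φ0] = [23, 28]
r7 m[sun→φ1] = [15, 23]
r7 m[sun→φ2] = [25, 30]
r7 m[sun→φ3] = [25, 28]
r7 m[sun→φ4] = [12, 23]
r7 m[wind→φ3] = [0, 0]
r7 m[fog→φ4] = [16, 9]
r7 m[fog→φ5] = [29, 25]
r7 m[fog→φ8] = [27, 16]
fixed point reached at round 7
b[sun] = ⊗ incoming = [25, 33]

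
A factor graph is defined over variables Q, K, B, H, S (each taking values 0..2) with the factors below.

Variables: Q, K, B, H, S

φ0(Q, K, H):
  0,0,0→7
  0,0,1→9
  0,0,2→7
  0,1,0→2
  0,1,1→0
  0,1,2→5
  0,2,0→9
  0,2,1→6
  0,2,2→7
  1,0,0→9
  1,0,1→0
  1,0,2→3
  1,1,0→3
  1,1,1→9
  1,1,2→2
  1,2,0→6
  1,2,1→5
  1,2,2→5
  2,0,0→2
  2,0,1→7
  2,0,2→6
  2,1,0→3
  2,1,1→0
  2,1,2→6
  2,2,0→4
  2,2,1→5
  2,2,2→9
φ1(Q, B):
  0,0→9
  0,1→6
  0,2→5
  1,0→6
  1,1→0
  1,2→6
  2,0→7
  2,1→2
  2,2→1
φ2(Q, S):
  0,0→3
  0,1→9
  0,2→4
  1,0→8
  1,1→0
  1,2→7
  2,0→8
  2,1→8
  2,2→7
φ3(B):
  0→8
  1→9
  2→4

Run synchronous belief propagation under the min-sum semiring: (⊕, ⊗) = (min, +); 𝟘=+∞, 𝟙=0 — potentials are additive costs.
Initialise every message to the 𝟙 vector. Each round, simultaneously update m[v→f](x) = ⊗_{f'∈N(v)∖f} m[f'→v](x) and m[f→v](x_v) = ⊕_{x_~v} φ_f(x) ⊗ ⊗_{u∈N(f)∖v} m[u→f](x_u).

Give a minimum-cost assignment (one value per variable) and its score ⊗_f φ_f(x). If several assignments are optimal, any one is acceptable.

init: all messages = 𝟙 over 3 values
r1 m[φ0→Q] = [0, 0, 0]
r1 m[φ0→K] = [0, 0, 4]
r1 m[φ0→H] = [2, 0, 2]
r1 m[φ1→Q] = [5, 0, 1]
r1 m[φ1→B] = [6, 0, 1]
r1 m[φ2→Q] = [3, 0, 7]
r1 m[φ2→S] = [3, 0, 4]
r1 m[φ3→B] = [8, 9, 4]
r1 m[Q→φ0] = [0, 0, 0]
r1 m[Q→φ1] = [0, 0, 0]
r1 m[Q→φ2] = [0, 0, 0]
r1 m[K→φ0] = [0, 0, 0]
r1 m[B→φ1] = [0, 0, 0]
r1 m[B→φ3] = [0, 0, 0]
r1 m[H→φ0] = [0, 0, 0]
r1 m[S→φ2] = [0, 0, 0]
r2 m[φ0→Q] = [0, 0, 0]
r2 m[φ0→K] = [0, 0, 4]
r2 m[φ0→H] = [2, 0, 2]
r2 m[φ1→Q] = [5, 0, 1]
r2 m[φ1→B] = [6, 0, 1]
r2 m[φ2→Q] = [3, 0, 7]
r2 m[φ2→S] = [3, 0, 4]
r2 m[φ3→B] = [8, 9, 4]
r2 m[Q→φ0] = [8, 0, 8]
r2 m[Q→φ1] = [3, 0, 7]
r2 m[Q→φ2] = [5, 0, 1]
r2 m[K→φ0] = [0, 0, 0]
r2 m[B→φ1] = [8, 9, 4]
r2 m[B→φ3] = [6, 0, 1]
r2 m[H→φ0] = [0, 0, 0]
r2 m[S→φ2] = [0, 0, 0]
r3 m[φ0→Q] = [0, 0, 0]
r3 m[φ0→K] = [0, 2, 5]
r3 m[φ0→H] = [3, 0, 2]
r3 m[φ1→Q] = [9, 9, 5]
r3 m[φ1→B] = [6, 0, 6]
r3 m[φ2→Q] = [3, 0, 7]
r3 m[φ2→S] = [8, 0, 7]
r3 m[φ3→B] = [8, 9, 4]
r3 m[Q→φ0] = [8, 0, 8]
r3 m[Q→φ1] = [3, 0, 7]
r3 m[Q→φ2] = [5, 0, 1]
r3 m[K→φ0] = [0, 0, 0]
r3 m[B→φ1] = [8, 9, 4]
r3 m[B→φ3] = [6, 0, 1]
r3 m[H→φ0] = [0, 0, 0]
r3 m[S→φ2] = [0, 0, 0]
r4 m[φ0→Q] = [0, 0, 0]
r4 m[φ0→K] = [0, 2, 5]
r4 m[φ0→H] = [3, 0, 2]
r4 m[φ1→Q] = [9, 9, 5]
r4 m[φ1→B] = [6, 0, 6]
r4 m[φ2→Q] = [3, 0, 7]
r4 m[φ2→S] = [8, 0, 7]
r4 m[φ3→B] = [8, 9, 4]
r4 m[Q→φ0] = [12, 9, 12]
r4 m[Q→φ1] = [3, 0, 7]
r4 m[Q→φ2] = [9, 9, 5]
r4 m[K→φ0] = [0, 0, 0]
r4 m[B→φ1] = [8, 9, 4]
r4 m[B→φ3] = [6, 0, 6]
r4 m[H→φ0] = [0, 0, 0]
r4 m[S→φ2] = [0, 0, 0]
r5 m[φ0→Q] = [0, 0, 0]
r5 m[φ0→K] = [9, 11, 14]
r5 m[φ0→H] = [12, 9, 11]
r5 m[φ1→Q] = [9, 9, 5]
r5 m[φ1→B] = [6, 0, 6]
r5 m[φ2→Q] = [3, 0, 7]
r5 m[φ2→S] = [12, 9, 12]
r5 m[φ3→B] = [8, 9, 4]
r5 m[Q→φ0] = [12, 9, 12]
r5 m[Q→φ1] = [3, 0, 7]
r5 m[Q→φ2] = [9, 9, 5]
r5 m[K→φ0] = [0, 0, 0]
r5 m[B→φ1] = [8, 9, 4]
r5 m[B→φ3] = [6, 0, 6]
r5 m[H→φ0] = [0, 0, 0]
r5 m[S→φ2] = [0, 0, 0]
r6 m[φ0→Q] = [0, 0, 0]
r6 m[φ0→K] = [9, 11, 14]
r6 m[φ0→H] = [12, 9, 11]
r6 m[φ1→Q] = [9, 9, 5]
r6 m[φ1→B] = [6, 0, 6]
r6 m[φ2→Q] = [3, 0, 7]
r6 m[φ2→S] = [12, 9, 12]
r6 m[φ3→B] = [8, 9, 4]
r6 m[Q→φ0] = [12, 9, 12]
r6 m[Q→φ1] = [3, 0, 7]
r6 m[Q→φ2] = [9, 9, 5]
r6 m[K→φ0] = [0, 0, 0]
r6 m[B→φ1] = [8, 9, 4]
r6 m[B→φ3] = [6, 0, 6]
r6 m[H→φ0] = [0, 0, 0]
r6 m[S→φ2] = [0, 0, 0]
fixed point reached at round 6
traceback from Q: (Q=1, K=0, B=1, H=1, S=1), score=9

assignment: (Q=1, K=0, B=1, H=1, S=1); score = 9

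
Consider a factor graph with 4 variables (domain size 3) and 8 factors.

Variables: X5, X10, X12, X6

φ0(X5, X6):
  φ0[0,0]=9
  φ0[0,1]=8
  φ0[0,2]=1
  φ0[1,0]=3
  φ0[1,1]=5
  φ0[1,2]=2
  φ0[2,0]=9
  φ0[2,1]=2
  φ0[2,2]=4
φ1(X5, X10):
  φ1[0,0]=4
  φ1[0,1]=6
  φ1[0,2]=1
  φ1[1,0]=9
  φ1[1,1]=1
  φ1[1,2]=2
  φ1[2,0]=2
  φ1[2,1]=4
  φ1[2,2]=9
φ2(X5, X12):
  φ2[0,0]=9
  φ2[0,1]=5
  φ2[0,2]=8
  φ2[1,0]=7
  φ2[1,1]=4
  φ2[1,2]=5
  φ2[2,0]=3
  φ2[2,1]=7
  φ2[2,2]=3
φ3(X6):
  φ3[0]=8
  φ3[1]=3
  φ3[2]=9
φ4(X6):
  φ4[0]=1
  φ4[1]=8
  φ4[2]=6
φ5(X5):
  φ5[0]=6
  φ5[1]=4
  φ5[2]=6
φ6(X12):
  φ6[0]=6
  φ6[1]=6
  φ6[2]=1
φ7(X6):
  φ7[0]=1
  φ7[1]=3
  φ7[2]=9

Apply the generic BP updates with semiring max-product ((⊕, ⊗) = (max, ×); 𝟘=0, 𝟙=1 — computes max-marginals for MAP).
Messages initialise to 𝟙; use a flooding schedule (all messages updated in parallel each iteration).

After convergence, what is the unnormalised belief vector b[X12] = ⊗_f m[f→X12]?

init: all messages = 𝟙 over 3 values
r1 m[φ0→X5] = [9, 5, 9]
r1 m[φ0→X6] = [9, 8, 4]
r1 m[φ1→X5] = [6, 9, 9]
r1 m[φ1→X10] = [9, 6, 9]
r1 m[φ2→X5] = [9, 7, 7]
r1 m[φ2→X12] = [9, 7, 8]
r1 m[φ3→X6] = [8, 3, 9]
r1 m[φ4→X6] = [1, 8, 6]
r1 m[φ5→X5] = [6, 4, 6]
r1 m[φ6→X12] = [6, 6, 1]
r1 m[φ7→X6] = [1, 3, 9]
r1 m[X5→φ0] = [1, 1, 1]
r1 m[X5→φ1] = [1, 1, 1]
r1 m[X5→φ2] = [1, 1, 1]
r1 m[X5→φ5] = [1, 1, 1]
r1 m[X10→φ1] = [1, 1, 1]
r1 m[X12→φ2] = [1, 1, 1]
r1 m[X12→φ6] = [1, 1, 1]
r1 m[X6→φ0] = [1, 1, 1]
r1 m[X6→φ3] = [1, 1, 1]
r1 m[X6→φ4] = [1, 1, 1]
r1 m[X6→φ7] = [1, 1, 1]
r2 m[φ0→X5] = [9, 5, 9]
r2 m[φ0→X6] = [9, 8, 4]
r2 m[φ1→X5] = [6, 9, 9]
r2 m[φ1→X10] = [9, 6, 9]
r2 m[φ2→X5] = [9, 7, 7]
r2 m[φ2→X12] = [9, 7, 8]
r2 m[φ3→X6] = [8, 3, 9]
r2 m[φ4→X6] = [1, 8, 6]
r2 m[φ5→X5] = [6, 4, 6]
r2 m[φ6→X12] = [6, 6, 1]
r2 m[φ7→X6] = [1, 3, 9]
r2 m[X5→φ0] = [324, 252, 378]
r2 m[X5→φ1] = [486, 140, 378]
r2 m[X5→φ2] = [324, 180, 486]
r2 m[X5→φ5] = [486, 315, 567]
r2 m[X10→φ1] = [1, 1, 1]
r2 m[X12→φ2] = [6, 6, 1]
r2 m[X12→φ6] = [9, 7, 8]
r2 m[X6→φ0] = [8, 72, 486]
r2 m[X6→φ3] = [9, 192, 216]
r2 m[X6→φ4] = [72, 72, 324]
r2 m[X6→φ7] = [72, 192, 216]
r3 m[φ0→X5] = [576, 972, 1944]
r3 m[φ0→X6] = [3402, 2592, 1512]
r3 m[φ1→X5] = [6, 9, 9]
r3 m[φ1→X10] = [1944, 2916, 3402]
r3 m[φ2→X5] = [54, 42, 42]
r3 m[φ2→X12] = [2916, 3402, 2592]
r3 m[φ3→X6] = [8, 3, 9]
r3 m[φ4→X6] = [1, 8, 6]
r3 m[φ5→X5] = [6, 4, 6]
r3 m[φ6→X12] = [6, 6, 1]
r3 m[φ7→X6] = [1, 3, 9]
r3 m[X5→φ0] = [324, 252, 378]
r3 m[X5→φ1] = [486, 140, 378]
r3 m[X5→φ2] = [324, 180, 486]
r3 m[X5→φ5] = [486, 315, 567]
r3 m[X10→φ1] = [1, 1, 1]
r3 m[X12→φ2] = [6, 6, 1]
r3 m[X12→φ6] = [9, 7, 8]
r3 m[X6→φ0] = [8, 72, 486]
r3 m[X6→φ3] = [9, 192, 216]
r3 m[X6→φ4] = [72, 72, 324]
r3 m[X6→φ7] = [72, 192, 216]
r4 m[φ0→X5] = [576, 972, 1944]
r4 m[φ0→X6] = [3402, 2592, 1512]
r4 m[φ1→X5] = [6, 9, 9]
r4 m[φ1→X10] = [1944, 2916, 3402]
r4 m[φ2→X5] = [54, 42, 42]
r4 m[φ2→X12] = [2916, 3402, 2592]
r4 m[φ3→X6] = [8, 3, 9]
r4 m[φ4→X6] = [1, 8, 6]
r4 m[φ5→X5] = [6, 4, 6]
r4 m[φ6→X12] = [6, 6, 1]
r4 m[φ7→X6] = [1, 3, 9]
r4 m[X5→φ0] = [1944, 1512, 2268]
r4 m[X5→φ1] = [186624, 163296, 489888]
r4 m[X5→φ2] = [20736, 34992, 104976]
r4 m[X5→φ5] = [186624, 367416, 734832]
r4 m[X10→φ1] = [1, 1, 1]
r4 m[X12→φ2] = [6, 6, 1]
r4 m[X12→φ6] = [2916, 3402, 2592]
r4 m[X6→φ0] = [8, 72, 486]
r4 m[X6→φ3] = [3402, 62208, 81648]
r4 m[X6→φ4] = [27216, 23328, 122472]
r4 m[X6→φ7] = [27216, 62208, 81648]
r5 m[φ0→X5] = [576, 972, 1944]
r5 m[φ0→X6] = [20412, 15552, 9072]
r5 m[φ1→X5] = [6, 9, 9]
r5 m[φ1→X10] = [1469664, 1959552, 4408992]
r5 m[φ2→X5] = [54, 42, 42]
r5 m[φ2→X12] = [314928, 734832, 314928]
r5 m[φ3→X6] = [8, 3, 9]
r5 m[φ4→X6] = [1, 8, 6]
r5 m[φ5→X5] = [6, 4, 6]
r5 m[φ6→X12] = [6, 6, 1]
r5 m[φ7→X6] = [1, 3, 9]
r5 m[X5→φ0] = [1944, 1512, 2268]
r5 m[X5→φ1] = [186624, 163296, 489888]
r5 m[X5→φ2] = [20736, 34992, 104976]
r5 m[X5→φ5] = [186624, 367416, 734832]
r5 m[X10→φ1] = [1, 1, 1]
r5 m[X12→φ2] = [6, 6, 1]
r5 m[X12→φ6] = [2916, 3402, 2592]
r5 m[X6→φ0] = [8, 72, 486]
r5 m[X6→φ3] = [3402, 62208, 81648]
r5 m[X6→φ4] = [27216, 23328, 122472]
r5 m[X6→φ7] = [27216, 62208, 81648]
r6 m[φ0→X5] = [576, 972, 1944]
r6 m[φ0→X6] = [20412, 15552, 9072]
r6 m[φ1→X5] = [6, 9, 9]
r6 m[φ1→X10] = [1469664, 1959552, 4408992]
r6 m[φ2→X5] = [54, 42, 42]
r6 m[φ2→X12] = [314928, 734832, 314928]
r6 m[φ3→X6] = [8, 3, 9]
r6 m[φ4→X6] = [1, 8, 6]
r6 m[φ5→X5] = [6, 4, 6]
r6 m[φ6→X12] = [6, 6, 1]
r6 m[φ7→X6] = [1, 3, 9]
r6 m[X5→φ0] = [1944, 1512, 2268]
r6 m[X5→φ1] = [186624, 163296, 489888]
r6 m[X5→φ2] = [20736, 34992, 104976]
r6 m[X5→φ5] = [186624, 367416, 734832]
r6 m[X10→φ1] = [1, 1, 1]
r6 m[X12→φ2] = [6, 6, 1]
r6 m[X12→φ6] = [314928, 734832, 314928]
r6 m[X6→φ0] = [8, 72, 486]
r6 m[X6→φ3] = [20412, 373248, 489888]
r6 m[X6→φ4] = [163296, 139968, 734832]
r6 m[X6→φ7] = [163296, 373248, 489888]
r7 m[φ0→X5] = [576, 972, 1944]
r7 m[φ0→X6] = [20412, 15552, 9072]
r7 m[φ1→X5] = [6, 9, 9]
r7 m[φ1→X10] = [1469664, 1959552, 4408992]
r7 m[φ2→X5] = [54, 42, 42]
r7 m[φ2→X12] = [314928, 734832, 314928]
r7 m[φ3→X6] = [8, 3, 9]
r7 m[φ4→X6] = [1, 8, 6]
r7 m[φ5→X5] = [6, 4, 6]
r7 m[φ6→X12] = [6, 6, 1]
r7 m[φ7→X6] = [1, 3, 9]
r7 m[X5→φ0] = [1944, 1512, 2268]
r7 m[X5→φ1] = [186624, 163296, 489888]
r7 m[X5→φ2] = [20736, 34992, 104976]
r7 m[X5→φ5] = [186624, 367416, 734832]
r7 m[X10→φ1] = [1, 1, 1]
r7 m[X12→φ2] = [6, 6, 1]
r7 m[X12→φ6] = [314928, 734832, 314928]
r7 m[X6→φ0] = [8, 72, 486]
r7 m[X6→φ3] = [20412, 373248, 489888]
r7 m[X6→φ4] = [163296, 139968, 734832]
r7 m[X6→φ7] = [163296, 373248, 489888]
fixed point reached at round 7
b[X12] = ⊗ incoming = [1889568, 4408992, 314928]

b[X12] = [1889568, 4408992, 314928]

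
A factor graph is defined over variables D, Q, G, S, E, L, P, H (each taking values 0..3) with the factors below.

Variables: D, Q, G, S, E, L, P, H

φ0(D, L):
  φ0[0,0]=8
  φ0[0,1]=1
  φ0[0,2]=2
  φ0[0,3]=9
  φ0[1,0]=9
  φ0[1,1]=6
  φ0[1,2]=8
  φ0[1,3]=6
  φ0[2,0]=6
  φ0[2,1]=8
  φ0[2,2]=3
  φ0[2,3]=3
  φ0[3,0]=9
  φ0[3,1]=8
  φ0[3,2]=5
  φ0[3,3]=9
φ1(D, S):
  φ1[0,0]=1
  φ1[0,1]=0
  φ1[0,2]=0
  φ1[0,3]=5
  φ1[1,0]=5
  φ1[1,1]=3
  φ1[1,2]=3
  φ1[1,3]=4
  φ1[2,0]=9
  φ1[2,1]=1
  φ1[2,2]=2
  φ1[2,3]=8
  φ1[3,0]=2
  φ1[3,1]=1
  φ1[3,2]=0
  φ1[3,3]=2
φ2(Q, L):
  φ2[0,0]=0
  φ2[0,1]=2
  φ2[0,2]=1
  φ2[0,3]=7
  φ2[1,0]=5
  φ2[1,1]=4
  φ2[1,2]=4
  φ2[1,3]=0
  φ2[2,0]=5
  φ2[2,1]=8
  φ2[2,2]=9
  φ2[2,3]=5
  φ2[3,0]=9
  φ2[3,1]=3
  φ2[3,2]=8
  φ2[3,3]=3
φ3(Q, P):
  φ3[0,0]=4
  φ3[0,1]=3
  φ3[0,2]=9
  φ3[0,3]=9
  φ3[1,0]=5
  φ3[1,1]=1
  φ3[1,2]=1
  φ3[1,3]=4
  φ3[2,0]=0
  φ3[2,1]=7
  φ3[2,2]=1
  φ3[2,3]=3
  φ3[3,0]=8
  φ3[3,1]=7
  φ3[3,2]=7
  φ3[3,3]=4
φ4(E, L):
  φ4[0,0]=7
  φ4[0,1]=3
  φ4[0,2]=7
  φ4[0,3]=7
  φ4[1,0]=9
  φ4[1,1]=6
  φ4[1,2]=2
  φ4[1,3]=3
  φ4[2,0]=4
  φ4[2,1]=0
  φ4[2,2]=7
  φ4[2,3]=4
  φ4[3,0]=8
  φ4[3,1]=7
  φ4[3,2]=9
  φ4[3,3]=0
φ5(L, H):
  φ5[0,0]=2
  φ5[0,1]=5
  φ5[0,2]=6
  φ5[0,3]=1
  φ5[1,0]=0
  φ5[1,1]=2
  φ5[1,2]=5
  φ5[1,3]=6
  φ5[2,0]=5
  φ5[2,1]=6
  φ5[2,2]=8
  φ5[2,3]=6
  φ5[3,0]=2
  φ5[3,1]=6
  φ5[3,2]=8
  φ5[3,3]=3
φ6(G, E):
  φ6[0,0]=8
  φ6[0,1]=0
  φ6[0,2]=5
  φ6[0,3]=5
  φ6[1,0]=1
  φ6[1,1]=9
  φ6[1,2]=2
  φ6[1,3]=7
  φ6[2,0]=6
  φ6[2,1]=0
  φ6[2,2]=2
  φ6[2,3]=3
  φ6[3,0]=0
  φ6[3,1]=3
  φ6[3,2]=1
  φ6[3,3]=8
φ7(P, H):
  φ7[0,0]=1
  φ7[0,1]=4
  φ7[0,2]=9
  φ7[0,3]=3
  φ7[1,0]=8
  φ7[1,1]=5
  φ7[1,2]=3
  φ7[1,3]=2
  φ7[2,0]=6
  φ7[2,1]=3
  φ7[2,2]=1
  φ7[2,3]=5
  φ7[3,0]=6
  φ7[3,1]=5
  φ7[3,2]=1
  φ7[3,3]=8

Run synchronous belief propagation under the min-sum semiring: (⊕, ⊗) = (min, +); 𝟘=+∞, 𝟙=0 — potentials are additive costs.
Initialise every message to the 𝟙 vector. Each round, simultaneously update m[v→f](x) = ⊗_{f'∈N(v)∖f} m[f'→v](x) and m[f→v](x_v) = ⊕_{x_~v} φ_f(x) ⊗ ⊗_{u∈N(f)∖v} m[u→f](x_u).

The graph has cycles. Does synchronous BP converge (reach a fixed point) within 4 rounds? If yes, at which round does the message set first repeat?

NOT CONVERGED within 4 rounds

init: all messages = 𝟙 over 4 values
r1 m[φ0→D] = [1, 6, 3, 5]
r1 m[φ0→L] = [6, 1, 2, 3]
r1 m[φ1→D] = [0, 3, 1, 0]
r1 m[φ1→S] = [1, 0, 0, 2]
r1 m[φ2→Q] = [0, 0, 5, 3]
r1 m[φ2→L] = [0, 2, 1, 0]
r1 m[φ3→Q] = [3, 1, 0, 4]
r1 m[φ3→P] = [0, 1, 1, 3]
r1 m[φ4→E] = [3, 2, 0, 0]
r1 m[φ4→L] = [4, 0, 2, 0]
r1 m[φ5→L] = [1, 0, 5, 2]
r1 m[φ5→H] = [0, 2, 5, 1]
r1 m[φ6→G] = [0, 1, 0, 0]
r1 m[φ6→E] = [0, 0, 1, 3]
r1 m[φ7→P] = [1, 2, 1, 1]
r1 m[φ7→H] = [1, 3, 1, 2]
r1 m[D→φ0] = [0, 0, 0, 0]
r1 m[D→φ1] = [0, 0, 0, 0]
r1 m[Q→φ2] = [0, 0, 0, 0]
r1 m[Q→φ3] = [0, 0, 0, 0]
r1 m[G→φ6] = [0, 0, 0, 0]
r1 m[S→φ1] = [0, 0, 0, 0]
r1 m[E→φ4] = [0, 0, 0, 0]
r1 m[E→φ6] = [0, 0, 0, 0]
r1 m[L→φ0] = [0, 0, 0, 0]
r1 m[L→φ2] = [0, 0, 0, 0]
r1 m[L→φ4] = [0, 0, 0, 0]
r1 m[L→φ5] = [0, 0, 0, 0]
r1 m[P→φ3] = [0, 0, 0, 0]
r1 m[P→φ7] = [0, 0, 0, 0]
r1 m[H→φ5] = [0, 0, 0, 0]
r1 m[H→φ7] = [0, 0, 0, 0]
r2 m[φ0→D] = [1, 6, 3, 5]
r2 m[φ0→L] = [6, 1, 2, 3]
r2 m[φ1→D] = [0, 3, 1, 0]
r2 m[φ1→S] = [1, 0, 0, 2]
r2 m[φ2→Q] = [0, 0, 5, 3]
r2 m[φ2→L] = [0, 2, 1, 0]
r2 m[φ3→Q] = [3, 1, 0, 4]
r2 m[φ3→P] = [0, 1, 1, 3]
r2 m[φ4→E] = [3, 2, 0, 0]
r2 m[φ4→L] = [4, 0, 2, 0]
r2 m[φ5→L] = [1, 0, 5, 2]
r2 m[φ5→H] = [0, 2, 5, 1]
r2 m[φ6→G] = [0, 1, 0, 0]
r2 m[φ6→E] = [0, 0, 1, 3]
r2 m[φ7→P] = [1, 2, 1, 1]
r2 m[φ7→H] = [1, 3, 1, 2]
r2 m[D→φ0] = [0, 3, 1, 0]
r2 m[D→φ1] = [1, 6, 3, 5]
r2 m[Q→φ2] = [3, 1, 0, 4]
r2 m[Q→φ3] = [0, 0, 5, 3]
r2 m[G→φ6] = [0, 0, 0, 0]
r2 m[S→φ1] = [0, 0, 0, 0]
r2 m[E→φ4] = [0, 0, 1, 3]
r2 m[E→φ6] = [3, 2, 0, 0]
r2 m[L→φ0] = [5, 2, 8, 2]
r2 m[L→φ2] = [11, 1, 9, 5]
r2 m[L→φ4] = [7, 3, 8, 5]
r2 m[L→φ5] = [10, 3, 5, 3]
r2 m[P→φ3] = [1, 2, 1, 1]
r2 m[P→φ7] = [0, 1, 1, 3]
r2 m[H→φ5] = [1, 3, 1, 2]
r2 m[H→φ7] = [0, 2, 5, 1]
r3 m[φ0→D] = [3, 8, 5, 10]
r3 m[φ0→L] = [7, 1, 2, 4]
r3 m[φ1→D] = [0, 3, 1, 0]
r3 m[φ1→S] = [2, 1, 1, 6]
r3 m[φ2→Q] = [3, 5, 9, 4]
r3 m[φ2→L] = [3, 5, 4, 1]
r3 m[φ3→Q] = [5, 2, 1, 5]
r3 m[φ3→P] = [4, 1, 1, 4]
r3 m[φ4→E] = [6, 8, 3, 5]
r3 m[φ4→L] = [5, 1, 2, 3]
r3 m[φ5→L] = [3, 1, 6, 3]
r3 m[φ5→H] = [3, 5, 8, 6]
r3 m[φ6→G] = [2, 2, 2, 1]
r3 m[φ6→E] = [0, 0, 1, 3]
r3 m[φ7→P] = [1, 3, 5, 6]
r3 m[φ7→H] = [1, 4, 2, 3]
r3 m[D→φ0] = [0, 3, 1, 0]
r3 m[D→φ1] = [1, 6, 3, 5]
r3 m[Q→φ2] = [3, 1, 0, 4]
r3 m[Q→φ3] = [0, 0, 5, 3]
r3 m[G→φ6] = [0, 0, 0, 0]
r3 m[S→φ1] = [0, 0, 0, 0]
r3 m[E→φ4] = [0, 0, 1, 3]
r3 m[E→φ6] = [3, 2, 0, 0]
r3 m[L→φ0] = [5, 2, 8, 2]
r3 m[L→φ2] = [11, 1, 9, 5]
r3 m[L→φ4] = [7, 3, 8, 5]
r3 m[L→φ5] = [10, 3, 5, 3]
r3 m[P→φ3] = [1, 2, 1, 1]
r3 m[P→φ7] = [0, 1, 1, 3]
r3 m[H→φ5] = [1, 3, 1, 2]
r3 m[H→φ7] = [0, 2, 5, 1]
r4 m[φ0→D] = [3, 8, 5, 10]
r4 m[φ0→L] = [7, 1, 2, 4]
r4 m[φ1→D] = [0, 3, 1, 0]
r4 m[φ1→S] = [2, 1, 1, 6]
r4 m[φ2→Q] = [3, 5, 9, 4]
r4 m[φ2→L] = [3, 5, 4, 1]
r4 m[φ3→Q] = [5, 2, 1, 5]
r4 m[φ3→P] = [4, 1, 1, 4]
r4 m[φ4→E] = [6, 8, 3, 5]
r4 m[φ4→L] = [5, 1, 2, 3]
r4 m[φ5→L] = [3, 1, 6, 3]
r4 m[φ5→H] = [3, 5, 8, 6]
r4 m[φ6→G] = [2, 2, 2, 1]
r4 m[φ6→E] = [0, 0, 1, 3]
r4 m[φ7→P] = [1, 3, 5, 6]
r4 m[φ7→H] = [1, 4, 2, 3]
r4 m[D→φ0] = [0, 3, 1, 0]
r4 m[D→φ1] = [3, 8, 5, 10]
r4 m[Q→φ2] = [5, 2, 1, 5]
r4 m[Q→φ3] = [3, 5, 9, 4]
r4 m[G→φ6] = [0, 0, 0, 0]
r4 m[S→φ1] = [0, 0, 0, 0]
r4 m[E→φ4] = [0, 0, 1, 3]
r4 m[E→φ6] = [6, 8, 3, 5]
r4 m[L→φ0] = [11, 7, 12, 7]
r4 m[L→φ2] = [15, 3, 10, 10]
r4 m[L→φ4] = [13, 7, 12, 8]
r4 m[L→φ5] = [15, 7, 8, 8]
r4 m[P→φ3] = [1, 3, 5, 6]
r4 m[P→φ7] = [4, 1, 1, 4]
r4 m[H→φ5] = [1, 4, 2, 3]
r4 m[H→φ7] = [3, 5, 8, 6]
no fixed point within 4 rounds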